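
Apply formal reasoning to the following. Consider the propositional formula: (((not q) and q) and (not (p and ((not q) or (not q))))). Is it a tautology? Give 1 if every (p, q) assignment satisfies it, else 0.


Check all 4 assignments:
p=0, q=0: 0
p=0, q=1: 0
p=1, q=0: 0
p=1, q=1: 0
Satisfying count = 0/4.
Tautology iff count = 4: no.

0


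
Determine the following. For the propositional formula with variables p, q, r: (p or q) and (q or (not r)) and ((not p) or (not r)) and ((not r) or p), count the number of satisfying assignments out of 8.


Evaluate all 8 assignments for p, q, r:
p=0, q=0, r=0: 0
p=0, q=0, r=1: 0
p=0, q=1, r=0: 1
p=0, q=1, r=1: 0
p=1, q=0, r=0: 1
p=1, q=0, r=1: 0
p=1, q=1, r=0: 1
p=1, q=1, r=1: 0
Satisfying count = 3

3


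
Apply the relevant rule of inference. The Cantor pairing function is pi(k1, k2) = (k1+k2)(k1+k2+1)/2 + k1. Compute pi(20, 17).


k1 + k2 = 37
(k1+k2)(k1+k2+1)/2 = 37 * 38 / 2 = 703
pi = 703 + 20 = 723

723


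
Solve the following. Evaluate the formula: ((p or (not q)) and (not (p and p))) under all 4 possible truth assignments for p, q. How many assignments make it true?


Check all 4 assignments:
p=0, q=0: 1
p=0, q=1: 0
p=1, q=0: 0
p=1, q=1: 0
Count of True = 1

1


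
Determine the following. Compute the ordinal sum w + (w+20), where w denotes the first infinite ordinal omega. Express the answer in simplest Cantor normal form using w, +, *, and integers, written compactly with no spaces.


Compute w + (w+20).
Ordinal + is associative but NOT commutative; for finite n>0, n + w = w but w + n stays w+n.
w + (w+20) = (w+w) + 20 = w*2+20.
Result = w*2+20

w*2+20


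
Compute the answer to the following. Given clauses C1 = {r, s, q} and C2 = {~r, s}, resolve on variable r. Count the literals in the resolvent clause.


Remove r from C1 and ~r from C2.
C1 remainder: {s, q}
C2 remainder: {s}
Union (resolvent): {q, s}
Resolvent has 2 literal(s).

2


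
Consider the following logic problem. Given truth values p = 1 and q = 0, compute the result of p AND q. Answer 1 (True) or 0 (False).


p = 1, q = 0
Operation: p AND q
Evaluate: 1 AND 0 = 0

0


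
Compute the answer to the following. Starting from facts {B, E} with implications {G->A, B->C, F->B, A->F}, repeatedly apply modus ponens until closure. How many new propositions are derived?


Initial facts: {B, E}
Apply modus ponens to closure:
  B and B->C  =>  C
Final known: {B, C, E}
New propositions: {C}
Count = 1

1


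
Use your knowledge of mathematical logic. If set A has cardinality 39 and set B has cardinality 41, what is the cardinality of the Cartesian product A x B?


The Cartesian product A x B contains all ordered pairs (a, b).
|A x B| = |A| * |B| = 39 * 41 = 1599

1599


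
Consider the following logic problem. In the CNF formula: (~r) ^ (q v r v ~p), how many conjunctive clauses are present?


A CNF formula is a conjunction of clauses.
Clauses are separated by ^.
Counting the conjuncts: 2 clauses.

2


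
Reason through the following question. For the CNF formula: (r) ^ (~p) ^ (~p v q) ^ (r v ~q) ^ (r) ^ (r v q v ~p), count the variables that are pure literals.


Check each variable for pure literal status:
p: pure negative
q: mixed (not pure)
r: pure positive
Pure literal count = 2

2


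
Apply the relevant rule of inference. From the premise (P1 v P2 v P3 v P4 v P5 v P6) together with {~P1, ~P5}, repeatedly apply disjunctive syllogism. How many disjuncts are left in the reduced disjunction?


Original disjuncts (6): P1, P2, P3, P4, P5, P6
Negated (eliminate): ~P1, ~P5
Remaining disjuncts: P2, P3, P4, P6
Count = 6 - 2 = 4

4


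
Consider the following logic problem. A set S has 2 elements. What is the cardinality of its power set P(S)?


The power set of a set with n elements has 2^n elements.
|P(S)| = 2^2 = 4

4


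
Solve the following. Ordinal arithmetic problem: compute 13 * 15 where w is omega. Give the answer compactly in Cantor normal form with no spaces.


Compute 13 * 15.
Ordinal * is associative and left-distributive over +, but NOT commutative; for finite n>1, n*w = w but w*n stays w*n.
Both finite; ordinal * agrees with natural *: 13 * 15 = 195.
Result = 195

195


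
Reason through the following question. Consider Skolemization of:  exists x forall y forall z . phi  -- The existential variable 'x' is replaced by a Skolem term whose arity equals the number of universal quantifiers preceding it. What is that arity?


Quantifier prefix: exists x forall y forall z
'x' is existentially quantified at position 1.
No universal quantifiers precede it.
Skolem function arity = 0 (a Skolem constant)

0


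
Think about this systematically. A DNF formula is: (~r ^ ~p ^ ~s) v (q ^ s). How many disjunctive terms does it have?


A DNF formula is a disjunction of terms (conjunctions).
Terms are separated by v.
Counting the disjuncts: 2 terms.

2


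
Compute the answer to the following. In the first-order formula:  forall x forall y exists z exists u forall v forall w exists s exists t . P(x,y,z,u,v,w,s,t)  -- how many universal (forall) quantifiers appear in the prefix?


Quantifier prefix: forall x forall y exists z exists u forall v forall w exists s exists t
Mark each quantifier type:
  U U E E U U E E
Universal count = 4, Existential count = 4
Asked for universal (forall) quantifiers: 4

4


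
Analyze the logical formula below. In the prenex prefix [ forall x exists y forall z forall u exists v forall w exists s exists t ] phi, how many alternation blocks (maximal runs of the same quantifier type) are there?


Quantifier-type sequence: A E A A E A E E  (A=forall, E=exists)
Group into maximal same-type runs:
  Ax1 | Ex1 | Ax2 | Ex1 | Ax1 | Ex2
Number of blocks = 6

6


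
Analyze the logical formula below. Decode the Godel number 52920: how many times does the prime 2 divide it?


Factorize 52920 by dividing by 2 repeatedly.
Division steps: 2 divides 52920 exactly 3 time(s).
Exponent of 2 = 3

3


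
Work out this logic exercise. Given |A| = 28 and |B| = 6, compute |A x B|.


The Cartesian product A x B contains all ordered pairs (a, b).
|A x B| = |A| * |B| = 28 * 6 = 168

168


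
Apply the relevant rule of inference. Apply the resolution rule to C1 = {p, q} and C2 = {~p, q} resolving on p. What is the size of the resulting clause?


Remove p from C1 and ~p from C2.
C1 remainder: {q}
C2 remainder: {q}
Union (resolvent): {q}
Resolvent has 1 literal(s).

1


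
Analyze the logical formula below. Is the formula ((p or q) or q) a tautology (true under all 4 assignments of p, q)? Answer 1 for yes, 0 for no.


Check all 4 assignments:
p=0, q=0: 0
p=0, q=1: 1
p=1, q=0: 1
p=1, q=1: 1
Satisfying count = 3/4.
Tautology iff count = 4: no.

0


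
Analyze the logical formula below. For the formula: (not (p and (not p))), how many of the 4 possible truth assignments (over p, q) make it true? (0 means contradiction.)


Check all 4 assignments:
p=0, q=0: 1
p=0, q=1: 1
p=1, q=0: 1
p=1, q=1: 1
Count of True = 4

4


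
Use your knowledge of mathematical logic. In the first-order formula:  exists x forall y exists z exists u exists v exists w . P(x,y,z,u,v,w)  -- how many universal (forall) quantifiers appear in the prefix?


Quantifier prefix: exists x forall y exists z exists u exists v exists w
Mark each quantifier type:
  E U E E E E
Universal count = 1, Existential count = 5
Asked for universal (forall) quantifiers: 1

1


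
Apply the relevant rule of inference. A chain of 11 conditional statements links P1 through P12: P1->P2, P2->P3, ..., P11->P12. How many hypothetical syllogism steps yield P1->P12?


With 11 implications in a chain connecting 12 propositions:
P1->P2, P2->P3, ..., P11->P12
Steps needed = (number of implications) - 1 = 11 - 1 = 10

10


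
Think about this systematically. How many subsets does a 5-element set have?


The power set of a set with n elements has 2^n elements.
|P(S)| = 2^5 = 32

32


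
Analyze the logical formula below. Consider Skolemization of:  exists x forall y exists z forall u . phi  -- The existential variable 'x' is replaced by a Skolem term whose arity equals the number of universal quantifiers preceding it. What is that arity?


Quantifier prefix: exists x forall y exists z forall u
'x' is existentially quantified at position 1.
No universal quantifiers precede it.
Skolem function arity = 0 (a Skolem constant)

0


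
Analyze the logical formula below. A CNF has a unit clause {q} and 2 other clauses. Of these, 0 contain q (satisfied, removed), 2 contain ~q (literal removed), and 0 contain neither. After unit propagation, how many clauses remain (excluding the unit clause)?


Satisfied (removed): 0
Shortened (remain): 2
Unchanged (remain): 0
Remaining = 2 + 0 = 2

2


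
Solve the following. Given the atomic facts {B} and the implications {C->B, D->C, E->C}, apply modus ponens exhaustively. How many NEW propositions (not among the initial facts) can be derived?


Initial facts: {B}
Apply modus ponens to closure:
  (no implication fires)
Final known: {B}
New propositions: {(none)}
Count = 0

0


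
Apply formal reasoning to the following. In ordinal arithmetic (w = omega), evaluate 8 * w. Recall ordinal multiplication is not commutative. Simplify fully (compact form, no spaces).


Compute 8 * w.
Ordinal * is associative and left-distributive over +, but NOT commutative; for finite n>1, n*w = w but w*n stays w*n.
For finite n>0, n * w = sup{n*k : k<w} = w. So 8 * w = w.
Result = w

w


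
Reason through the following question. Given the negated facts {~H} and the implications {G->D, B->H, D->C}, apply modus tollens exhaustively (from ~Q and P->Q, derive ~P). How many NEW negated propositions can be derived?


Initial negated facts: {~H}
Apply modus tollens to closure:
  ~H and B->H  =>  ~B
Final negated: {~B, ~H}
New negations: {~B}
Count = 1

1


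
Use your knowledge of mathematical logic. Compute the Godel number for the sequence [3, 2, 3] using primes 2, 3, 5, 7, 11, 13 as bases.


Encode each element as an exponent of the corresponding prime:
  2^3 = 8
  3^2 = 9
  5^3 = 125
Product = 8 * 9 * 125 = 9000

9000


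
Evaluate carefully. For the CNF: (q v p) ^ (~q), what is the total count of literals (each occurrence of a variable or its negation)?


Counting literals in each clause:
Clause 1: 2 literal(s)
Clause 2: 1 literal(s)
Total = 3

3


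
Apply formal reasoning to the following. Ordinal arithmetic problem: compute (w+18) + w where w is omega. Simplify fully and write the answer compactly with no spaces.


Compute (w+18) + w.
Ordinal + is associative but NOT commutative; for finite n>0, n + w = w but w + n stays w+n.
(w+18) + w = w + (18+w) = w + w = w*2 (the finite tail 18 is absorbed by the right w).
Result = w*2

w*2


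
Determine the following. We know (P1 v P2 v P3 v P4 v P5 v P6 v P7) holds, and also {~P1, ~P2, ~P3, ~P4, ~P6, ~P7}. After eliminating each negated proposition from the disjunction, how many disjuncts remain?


Original disjuncts (7): P1, P2, P3, P4, P5, P6, P7
Negated (eliminate): ~P1, ~P2, ~P3, ~P4, ~P6, ~P7
Remaining disjuncts: P5
Count = 7 - 6 = 1

1


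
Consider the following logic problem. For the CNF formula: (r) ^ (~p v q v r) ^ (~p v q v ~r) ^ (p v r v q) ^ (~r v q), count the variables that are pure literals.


Check each variable for pure literal status:
p: mixed (not pure)
q: pure positive
r: mixed (not pure)
Pure literal count = 1

1


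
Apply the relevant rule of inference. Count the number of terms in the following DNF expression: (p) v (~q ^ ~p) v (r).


A DNF formula is a disjunction of terms (conjunctions).
Terms are separated by v.
Counting the disjuncts: 3 terms.

3


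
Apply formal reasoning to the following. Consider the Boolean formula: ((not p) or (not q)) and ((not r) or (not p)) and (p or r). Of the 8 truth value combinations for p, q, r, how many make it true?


Evaluate all 8 assignments for p, q, r:
p=0, q=0, r=0: 0
p=0, q=0, r=1: 1
p=0, q=1, r=0: 0
p=0, q=1, r=1: 1
p=1, q=0, r=0: 1
p=1, q=0, r=1: 0
p=1, q=1, r=0: 0
p=1, q=1, r=1: 0
Satisfying count = 3

3


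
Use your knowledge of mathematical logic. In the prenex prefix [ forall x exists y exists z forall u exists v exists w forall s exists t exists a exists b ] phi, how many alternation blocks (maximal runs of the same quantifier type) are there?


Quantifier-type sequence: A E E A E E A E E E  (A=forall, E=exists)
Group into maximal same-type runs:
  Ax1 | Ex2 | Ax1 | Ex2 | Ax1 | Ex3
Number of blocks = 6

6


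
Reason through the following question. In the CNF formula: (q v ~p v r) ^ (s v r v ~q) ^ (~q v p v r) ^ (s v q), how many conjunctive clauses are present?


A CNF formula is a conjunction of clauses.
Clauses are separated by ^.
Counting the conjuncts: 4 clauses.

4


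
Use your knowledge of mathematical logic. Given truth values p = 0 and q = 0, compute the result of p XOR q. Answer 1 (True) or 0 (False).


p = 0, q = 0
Operation: p XOR q
Evaluate: 0 XOR 0 = 0

0


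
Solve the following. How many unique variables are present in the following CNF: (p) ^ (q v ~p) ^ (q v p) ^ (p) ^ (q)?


Identify each variable that appears in the formula.
Variables found: p, q
Count = 2

2


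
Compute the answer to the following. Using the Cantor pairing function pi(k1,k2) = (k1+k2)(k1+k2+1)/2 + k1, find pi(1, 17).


k1 + k2 = 18
(k1+k2)(k1+k2+1)/2 = 18 * 19 / 2 = 171
pi = 171 + 1 = 172

172


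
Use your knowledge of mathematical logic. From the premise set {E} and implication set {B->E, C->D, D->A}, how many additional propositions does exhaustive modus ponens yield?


Initial facts: {E}
Apply modus ponens to closure:
  (no implication fires)
Final known: {E}
New propositions: {(none)}
Count = 0

0


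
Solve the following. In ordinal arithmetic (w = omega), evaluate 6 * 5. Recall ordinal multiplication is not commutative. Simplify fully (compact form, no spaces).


Compute 6 * 5.
Ordinal * is associative and left-distributive over +, but NOT commutative; for finite n>1, n*w = w but w*n stays w*n.
Both finite; ordinal * agrees with natural *: 6 * 5 = 30.
Result = 30

30


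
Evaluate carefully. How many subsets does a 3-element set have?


The power set of a set with n elements has 2^n elements.
|P(S)| = 2^3 = 8

8


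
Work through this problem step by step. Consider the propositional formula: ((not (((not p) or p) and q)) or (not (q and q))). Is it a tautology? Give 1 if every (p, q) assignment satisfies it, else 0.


Check all 4 assignments:
p=0, q=0: 1
p=0, q=1: 0
p=1, q=0: 1
p=1, q=1: 0
Satisfying count = 2/4.
Tautology iff count = 4: no.

0


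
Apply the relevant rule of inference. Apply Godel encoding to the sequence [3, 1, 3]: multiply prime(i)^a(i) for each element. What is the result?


Encode each element as an exponent of the corresponding prime:
  2^3 = 8
  3^1 = 3
  5^3 = 125
Product = 8 * 3 * 125 = 3000

3000


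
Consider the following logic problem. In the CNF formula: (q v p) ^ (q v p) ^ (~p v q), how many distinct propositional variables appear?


Identify each variable that appears in the formula.
Variables found: p, q
Count = 2

2


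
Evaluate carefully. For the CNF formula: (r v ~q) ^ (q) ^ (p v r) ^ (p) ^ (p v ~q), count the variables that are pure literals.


Check each variable for pure literal status:
p: pure positive
q: mixed (not pure)
r: pure positive
Pure literal count = 2

2


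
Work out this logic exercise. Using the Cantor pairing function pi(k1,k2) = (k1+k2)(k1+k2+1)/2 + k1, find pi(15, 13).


k1 + k2 = 28
(k1+k2)(k1+k2+1)/2 = 28 * 29 / 2 = 406
pi = 406 + 15 = 421

421


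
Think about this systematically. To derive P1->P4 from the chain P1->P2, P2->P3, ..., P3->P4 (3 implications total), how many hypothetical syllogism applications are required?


With 3 implications in a chain connecting 4 propositions:
P1->P2, P2->P3, ..., P3->P4
Steps needed = (number of implications) - 1 = 3 - 1 = 2

2


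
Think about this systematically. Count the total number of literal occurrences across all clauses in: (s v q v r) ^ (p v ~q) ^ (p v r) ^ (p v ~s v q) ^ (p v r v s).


Counting literals in each clause:
Clause 1: 3 literal(s)
Clause 2: 2 literal(s)
Clause 3: 2 literal(s)
Clause 4: 3 literal(s)
Clause 5: 3 literal(s)
Total = 13

13


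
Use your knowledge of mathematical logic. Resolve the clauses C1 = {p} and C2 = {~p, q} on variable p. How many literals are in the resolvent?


Remove p from C1 and ~p from C2.
C1 remainder: {}
C2 remainder: {q}
Union (resolvent): {q}
Resolvent has 1 literal(s).

1


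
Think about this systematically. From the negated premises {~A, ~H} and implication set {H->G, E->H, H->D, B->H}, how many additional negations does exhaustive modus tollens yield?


Initial negated facts: {~A, ~H}
Apply modus tollens to closure:
  ~H and E->H  =>  ~E
  ~H and B->H  =>  ~B
Final negated: {~A, ~B, ~E, ~H}
New negations: {~B, ~E}
Count = 2

2


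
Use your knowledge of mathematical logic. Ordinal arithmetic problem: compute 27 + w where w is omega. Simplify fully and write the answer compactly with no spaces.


Compute 27 + w.
Ordinal + is associative but NOT commutative; for finite n>0, n + w = w but w + n stays w+n.
Any finite left addend is absorbed by w on the right: 27 + w = w.
Result = w

w


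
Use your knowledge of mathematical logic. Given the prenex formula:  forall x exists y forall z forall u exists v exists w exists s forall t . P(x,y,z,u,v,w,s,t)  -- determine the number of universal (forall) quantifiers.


Quantifier prefix: forall x exists y forall z forall u exists v exists w exists s forall t
Mark each quantifier type:
  U E U U E E E U
Universal count = 4, Existential count = 4
Asked for universal (forall) quantifiers: 4

4


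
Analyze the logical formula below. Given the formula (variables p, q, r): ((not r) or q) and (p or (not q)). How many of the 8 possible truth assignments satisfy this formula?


Evaluate all 8 assignments for p, q, r:
p=0, q=0, r=0: 1
p=0, q=0, r=1: 0
p=0, q=1, r=0: 0
p=0, q=1, r=1: 0
p=1, q=0, r=0: 1
p=1, q=0, r=1: 0
p=1, q=1, r=0: 1
p=1, q=1, r=1: 1
Satisfying count = 4

4


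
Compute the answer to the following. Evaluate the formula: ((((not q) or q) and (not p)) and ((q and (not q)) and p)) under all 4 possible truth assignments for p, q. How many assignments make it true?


Check all 4 assignments:
p=0, q=0: 0
p=0, q=1: 0
p=1, q=0: 0
p=1, q=1: 0
Count of True = 0

0


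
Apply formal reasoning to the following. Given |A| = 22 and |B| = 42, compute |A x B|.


The Cartesian product A x B contains all ordered pairs (a, b).
|A x B| = |A| * |B| = 22 * 42 = 924

924


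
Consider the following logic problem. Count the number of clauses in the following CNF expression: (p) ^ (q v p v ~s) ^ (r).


A CNF formula is a conjunction of clauses.
Clauses are separated by ^.
Counting the conjuncts: 3 clauses.

3


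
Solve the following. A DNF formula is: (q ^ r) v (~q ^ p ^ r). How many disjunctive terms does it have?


A DNF formula is a disjunction of terms (conjunctions).
Terms are separated by v.
Counting the disjuncts: 2 terms.

2


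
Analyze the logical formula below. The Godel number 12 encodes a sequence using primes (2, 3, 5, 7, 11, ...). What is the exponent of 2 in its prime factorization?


Factorize 12 by dividing by 2 repeatedly.
Division steps: 2 divides 12 exactly 2 time(s).
Exponent of 2 = 2

2


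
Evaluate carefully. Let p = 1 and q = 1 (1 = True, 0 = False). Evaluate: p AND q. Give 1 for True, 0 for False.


p = 1, q = 1
Operation: p AND q
Evaluate: 1 AND 1 = 1

1


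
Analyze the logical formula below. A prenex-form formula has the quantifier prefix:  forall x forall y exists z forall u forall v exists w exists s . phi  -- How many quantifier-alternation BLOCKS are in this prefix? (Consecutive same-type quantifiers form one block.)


Quantifier-type sequence: A A E A A E E  (A=forall, E=exists)
Group into maximal same-type runs:
  Ax2 | Ex1 | Ax2 | Ex2
Number of blocks = 4

4


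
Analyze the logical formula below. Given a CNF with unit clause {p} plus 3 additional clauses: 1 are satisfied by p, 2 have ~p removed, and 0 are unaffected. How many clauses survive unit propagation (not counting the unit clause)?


Satisfied (removed): 1
Shortened (remain): 2
Unchanged (remain): 0
Remaining = 2 + 0 = 2

2


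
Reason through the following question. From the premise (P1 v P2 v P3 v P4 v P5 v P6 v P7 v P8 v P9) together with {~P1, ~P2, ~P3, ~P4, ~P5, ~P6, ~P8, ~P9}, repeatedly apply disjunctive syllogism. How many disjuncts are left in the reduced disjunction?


Original disjuncts (9): P1, P2, P3, P4, P5, P6, P7, P8, P9
Negated (eliminate): ~P1, ~P2, ~P3, ~P4, ~P5, ~P6, ~P8, ~P9
Remaining disjuncts: P7
Count = 9 - 8 = 1

1


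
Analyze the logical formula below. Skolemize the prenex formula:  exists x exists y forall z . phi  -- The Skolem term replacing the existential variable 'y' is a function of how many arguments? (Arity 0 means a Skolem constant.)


Quantifier prefix: exists x exists y forall z
'y' is existentially quantified at position 2.
No universal quantifiers precede it.
Skolem function arity = 0 (a Skolem constant)

0


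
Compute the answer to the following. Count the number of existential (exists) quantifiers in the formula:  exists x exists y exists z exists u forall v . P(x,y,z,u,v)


Quantifier prefix: exists x exists y exists z exists u forall v
Mark each quantifier type:
  E E E E U
Universal count = 1, Existential count = 4
Asked for existential (exists) quantifiers: 4

4


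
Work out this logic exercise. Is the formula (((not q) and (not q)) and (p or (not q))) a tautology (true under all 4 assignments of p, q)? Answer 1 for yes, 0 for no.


Check all 4 assignments:
p=0, q=0: 1
p=0, q=1: 0
p=1, q=0: 1
p=1, q=1: 0
Satisfying count = 2/4.
Tautology iff count = 4: no.

0


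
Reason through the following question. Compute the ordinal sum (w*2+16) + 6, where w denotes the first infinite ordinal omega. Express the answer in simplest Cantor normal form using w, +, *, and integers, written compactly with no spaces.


Compute (w*2+16) + 6.
Ordinal + is associative but NOT commutative; for finite n>0, n + w = w but w + n stays w+n.
By associativity: (w*2+16) + 6 = w*2 + (16+6) = w*2+22.
Result = w*2+22

w*2+22


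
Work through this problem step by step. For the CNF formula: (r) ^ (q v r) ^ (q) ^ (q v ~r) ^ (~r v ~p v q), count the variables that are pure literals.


Check each variable for pure literal status:
p: pure negative
q: pure positive
r: mixed (not pure)
Pure literal count = 2

2


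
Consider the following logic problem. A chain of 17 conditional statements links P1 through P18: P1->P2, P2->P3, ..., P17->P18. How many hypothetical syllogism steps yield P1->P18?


With 17 implications in a chain connecting 18 propositions:
P1->P2, P2->P3, ..., P17->P18
Steps needed = (number of implications) - 1 = 17 - 1 = 16

16


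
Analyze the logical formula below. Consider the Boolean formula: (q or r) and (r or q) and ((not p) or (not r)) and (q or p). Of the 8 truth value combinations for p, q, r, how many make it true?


Evaluate all 8 assignments for p, q, r:
p=0, q=0, r=0: 0
p=0, q=0, r=1: 0
p=0, q=1, r=0: 1
p=0, q=1, r=1: 1
p=1, q=0, r=0: 0
p=1, q=0, r=1: 0
p=1, q=1, r=0: 1
p=1, q=1, r=1: 0
Satisfying count = 3

3


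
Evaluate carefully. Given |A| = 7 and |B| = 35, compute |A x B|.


The Cartesian product A x B contains all ordered pairs (a, b).
|A x B| = |A| * |B| = 7 * 35 = 245

245


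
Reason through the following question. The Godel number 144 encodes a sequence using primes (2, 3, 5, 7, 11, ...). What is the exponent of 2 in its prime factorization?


Factorize 144 by dividing by 2 repeatedly.
Division steps: 2 divides 144 exactly 4 time(s).
Exponent of 2 = 4

4


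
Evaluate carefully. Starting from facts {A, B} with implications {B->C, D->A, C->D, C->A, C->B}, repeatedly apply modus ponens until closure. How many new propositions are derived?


Initial facts: {A, B}
Apply modus ponens to closure:
  B and B->C  =>  C
  C and C->D  =>  D
Final known: {A, B, C, D}
New propositions: {C, D}
Count = 2

2


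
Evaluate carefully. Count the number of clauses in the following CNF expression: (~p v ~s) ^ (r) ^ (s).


A CNF formula is a conjunction of clauses.
Clauses are separated by ^.
Counting the conjuncts: 3 clauses.

3


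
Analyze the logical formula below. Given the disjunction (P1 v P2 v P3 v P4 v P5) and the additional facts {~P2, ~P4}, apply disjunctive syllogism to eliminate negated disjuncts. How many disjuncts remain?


Original disjuncts (5): P1, P2, P3, P4, P5
Negated (eliminate): ~P2, ~P4
Remaining disjuncts: P1, P3, P5
Count = 5 - 2 = 3

3


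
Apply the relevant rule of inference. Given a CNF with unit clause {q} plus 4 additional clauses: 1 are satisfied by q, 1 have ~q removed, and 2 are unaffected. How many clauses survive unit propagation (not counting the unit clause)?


Satisfied (removed): 1
Shortened (remain): 1
Unchanged (remain): 2
Remaining = 1 + 2 = 3

3


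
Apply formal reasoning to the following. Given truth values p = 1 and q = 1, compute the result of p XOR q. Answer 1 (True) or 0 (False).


p = 1, q = 1
Operation: p XOR q
Evaluate: 1 XOR 1 = 0

0


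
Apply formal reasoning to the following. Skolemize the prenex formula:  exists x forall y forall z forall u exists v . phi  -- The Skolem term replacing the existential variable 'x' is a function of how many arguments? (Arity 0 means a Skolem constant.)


Quantifier prefix: exists x forall y forall z forall u exists v
'x' is existentially quantified at position 1.
No universal quantifiers precede it.
Skolem function arity = 0 (a Skolem constant)

0


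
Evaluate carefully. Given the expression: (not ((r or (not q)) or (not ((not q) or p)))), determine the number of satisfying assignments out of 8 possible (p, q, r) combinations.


Check all 8 assignments:
p=0, q=0, r=0: 0
p=0, q=0, r=1: 0
p=0, q=1, r=0: 0
p=0, q=1, r=1: 0
p=1, q=0, r=0: 0
p=1, q=0, r=1: 0
p=1, q=1, r=0: 1
p=1, q=1, r=1: 0
Count of True = 1

1


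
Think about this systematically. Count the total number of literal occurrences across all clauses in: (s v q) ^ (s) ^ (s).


Counting literals in each clause:
Clause 1: 2 literal(s)
Clause 2: 1 literal(s)
Clause 3: 1 literal(s)
Total = 4

4


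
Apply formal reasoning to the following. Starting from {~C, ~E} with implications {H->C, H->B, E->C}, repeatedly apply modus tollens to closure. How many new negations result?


Initial negated facts: {~C, ~E}
Apply modus tollens to closure:
  ~C and H->C  =>  ~H
Final negated: {~C, ~E, ~H}
New negations: {~H}
Count = 1

1


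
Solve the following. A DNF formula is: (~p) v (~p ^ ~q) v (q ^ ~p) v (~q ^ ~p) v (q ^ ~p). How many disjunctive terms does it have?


A DNF formula is a disjunction of terms (conjunctions).
Terms are separated by v.
Counting the disjuncts: 5 terms.

5


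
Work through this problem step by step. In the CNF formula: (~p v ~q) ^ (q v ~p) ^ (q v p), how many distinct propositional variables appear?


Identify each variable that appears in the formula.
Variables found: p, q
Count = 2

2


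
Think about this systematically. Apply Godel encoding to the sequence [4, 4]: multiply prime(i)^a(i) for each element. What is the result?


Encode each element as an exponent of the corresponding prime:
  2^4 = 16
  3^4 = 81
Product = 16 * 81 = 1296

1296


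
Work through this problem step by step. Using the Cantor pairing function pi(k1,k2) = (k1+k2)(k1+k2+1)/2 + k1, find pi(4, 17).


k1 + k2 = 21
(k1+k2)(k1+k2+1)/2 = 21 * 22 / 2 = 231
pi = 231 + 4 = 235

235


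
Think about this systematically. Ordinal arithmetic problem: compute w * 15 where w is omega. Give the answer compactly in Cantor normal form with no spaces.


Compute w * 15.
Ordinal * is associative and left-distributive over +, but NOT commutative; for finite n>1, n*w = w but w*n stays w*n.
w * 15 means 15 copies of w concatenated: w*15.
Result = w*15

w*15


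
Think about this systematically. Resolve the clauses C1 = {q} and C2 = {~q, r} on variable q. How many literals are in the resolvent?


Remove q from C1 and ~q from C2.
C1 remainder: {}
C2 remainder: {r}
Union (resolvent): {r}
Resolvent has 1 literal(s).

1


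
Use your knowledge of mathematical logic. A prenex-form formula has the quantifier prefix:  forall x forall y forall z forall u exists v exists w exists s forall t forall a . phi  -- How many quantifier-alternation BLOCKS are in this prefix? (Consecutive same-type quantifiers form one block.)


Quantifier-type sequence: A A A A E E E A A  (A=forall, E=exists)
Group into maximal same-type runs:
  Ax4 | Ex3 | Ax2
Number of blocks = 3

3


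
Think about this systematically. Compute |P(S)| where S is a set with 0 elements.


The power set of a set with n elements has 2^n elements.
|P(S)| = 2^0 = 1

1


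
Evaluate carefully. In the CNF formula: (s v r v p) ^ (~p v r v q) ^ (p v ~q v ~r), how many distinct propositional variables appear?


Identify each variable that appears in the formula.
Variables found: p, q, r, s
Count = 4

4


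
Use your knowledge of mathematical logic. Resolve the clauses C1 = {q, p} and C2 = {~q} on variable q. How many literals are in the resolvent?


Remove q from C1 and ~q from C2.
C1 remainder: {p}
C2 remainder: {}
Union (resolvent): {p}
Resolvent has 1 literal(s).

1


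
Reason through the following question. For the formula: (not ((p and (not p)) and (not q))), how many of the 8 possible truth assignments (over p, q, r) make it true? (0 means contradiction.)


Check all 8 assignments:
p=0, q=0, r=0: 1
p=0, q=0, r=1: 1
p=0, q=1, r=0: 1
p=0, q=1, r=1: 1
p=1, q=0, r=0: 1
p=1, q=0, r=1: 1
p=1, q=1, r=0: 1
p=1, q=1, r=1: 1
Count of True = 8

8


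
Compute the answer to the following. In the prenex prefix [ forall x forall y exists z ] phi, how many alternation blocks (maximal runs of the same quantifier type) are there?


Quantifier-type sequence: A A E  (A=forall, E=exists)
Group into maximal same-type runs:
  Ax2 | Ex1
Number of blocks = 2

2


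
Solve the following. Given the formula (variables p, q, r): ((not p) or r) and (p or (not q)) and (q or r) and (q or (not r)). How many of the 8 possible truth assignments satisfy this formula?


Evaluate all 8 assignments for p, q, r:
p=0, q=0, r=0: 0
p=0, q=0, r=1: 0
p=0, q=1, r=0: 0
p=0, q=1, r=1: 0
p=1, q=0, r=0: 0
p=1, q=0, r=1: 0
p=1, q=1, r=0: 0
p=1, q=1, r=1: 1
Satisfying count = 1

1


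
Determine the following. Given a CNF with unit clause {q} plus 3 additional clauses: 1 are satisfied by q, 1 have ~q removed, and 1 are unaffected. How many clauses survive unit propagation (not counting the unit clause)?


Satisfied (removed): 1
Shortened (remain): 1
Unchanged (remain): 1
Remaining = 1 + 1 = 2

2


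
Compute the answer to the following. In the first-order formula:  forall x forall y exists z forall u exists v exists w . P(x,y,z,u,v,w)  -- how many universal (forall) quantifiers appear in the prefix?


Quantifier prefix: forall x forall y exists z forall u exists v exists w
Mark each quantifier type:
  U U E U E E
Universal count = 3, Existential count = 3
Asked for universal (forall) quantifiers: 3

3


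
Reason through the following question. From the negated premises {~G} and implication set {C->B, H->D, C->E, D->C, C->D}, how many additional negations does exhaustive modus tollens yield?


Initial negated facts: {~G}
Apply modus tollens to closure:
  (no implication fires)
Final negated: {~G}
New negations: {(none)}
Count = 0

0


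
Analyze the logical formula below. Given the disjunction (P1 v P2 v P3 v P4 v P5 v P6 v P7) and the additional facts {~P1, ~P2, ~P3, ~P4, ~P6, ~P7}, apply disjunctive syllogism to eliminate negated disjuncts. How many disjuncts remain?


Original disjuncts (7): P1, P2, P3, P4, P5, P6, P7
Negated (eliminate): ~P1, ~P2, ~P3, ~P4, ~P6, ~P7
Remaining disjuncts: P5
Count = 7 - 6 = 1

1


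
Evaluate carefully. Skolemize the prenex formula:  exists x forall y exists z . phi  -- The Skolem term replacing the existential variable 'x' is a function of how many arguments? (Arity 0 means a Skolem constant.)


Quantifier prefix: exists x forall y exists z
'x' is existentially quantified at position 1.
No universal quantifiers precede it.
Skolem function arity = 0 (a Skolem constant)

0


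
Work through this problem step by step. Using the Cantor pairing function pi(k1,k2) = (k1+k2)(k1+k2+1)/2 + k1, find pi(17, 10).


k1 + k2 = 27
(k1+k2)(k1+k2+1)/2 = 27 * 28 / 2 = 378
pi = 378 + 17 = 395

395


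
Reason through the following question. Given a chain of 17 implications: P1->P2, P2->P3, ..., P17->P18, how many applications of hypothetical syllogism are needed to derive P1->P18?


With 17 implications in a chain connecting 18 propositions:
P1->P2, P2->P3, ..., P17->P18
Steps needed = (number of implications) - 1 = 17 - 1 = 16

16


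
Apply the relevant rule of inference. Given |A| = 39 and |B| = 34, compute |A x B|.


The Cartesian product A x B contains all ordered pairs (a, b).
|A x B| = |A| * |B| = 39 * 34 = 1326

1326


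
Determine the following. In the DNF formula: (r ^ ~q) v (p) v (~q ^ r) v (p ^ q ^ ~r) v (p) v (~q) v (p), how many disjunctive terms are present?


A DNF formula is a disjunction of terms (conjunctions).
Terms are separated by v.
Counting the disjuncts: 7 terms.

7


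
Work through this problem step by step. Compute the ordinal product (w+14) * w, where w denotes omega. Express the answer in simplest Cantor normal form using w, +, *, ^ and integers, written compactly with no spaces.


Compute (w+14) * w.
Ordinal * is associative and left-distributive over +, but NOT commutative; for finite n>1, n*w = w but w*n stays w*n.
(w+14) * w = sup{(w+14)*k : k<w} = sup{w*k+14} = w^2 (the +14 tail is absorbed in the limit).
Result = w^2

w^2


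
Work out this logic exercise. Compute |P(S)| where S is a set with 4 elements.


The power set of a set with n elements has 2^n elements.
|P(S)| = 2^4 = 16

16


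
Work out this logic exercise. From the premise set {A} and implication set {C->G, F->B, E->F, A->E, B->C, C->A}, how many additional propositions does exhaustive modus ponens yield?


Initial facts: {A}
Apply modus ponens to closure:
  A and A->E  =>  E
  E and E->F  =>  F
  F and F->B  =>  B
  B and B->C  =>  C
  C and C->G  =>  G
Final known: {A, B, C, E, F, G}
New propositions: {B, C, E, F, G}
Count = 5

5


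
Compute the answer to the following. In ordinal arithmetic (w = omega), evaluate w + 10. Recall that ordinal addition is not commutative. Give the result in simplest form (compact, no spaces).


Compute w + 10.
Ordinal + is associative but NOT commutative; for finite n>0, n + w = w but w + n stays w+n.
w + 10 is already in normal form (a successor ordinal beyond w).
Result = w+10

w+10


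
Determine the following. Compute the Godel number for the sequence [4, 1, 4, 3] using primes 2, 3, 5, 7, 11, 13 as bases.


Encode each element as an exponent of the corresponding prime:
  2^4 = 16
  3^1 = 3
  5^4 = 625
  7^3 = 343
Product = 16 * 3 * 625 * 343 = 10290000

10290000


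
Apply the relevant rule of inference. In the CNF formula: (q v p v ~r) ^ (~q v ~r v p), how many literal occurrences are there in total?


Counting literals in each clause:
Clause 1: 3 literal(s)
Clause 2: 3 literal(s)
Total = 6

6


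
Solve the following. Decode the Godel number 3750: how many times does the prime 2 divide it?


Factorize 3750 by dividing by 2 repeatedly.
Division steps: 2 divides 3750 exactly 1 time(s).
Exponent of 2 = 1

1


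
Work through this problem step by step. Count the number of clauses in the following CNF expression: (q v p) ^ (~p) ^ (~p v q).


A CNF formula is a conjunction of clauses.
Clauses are separated by ^.
Counting the conjuncts: 3 clauses.

3


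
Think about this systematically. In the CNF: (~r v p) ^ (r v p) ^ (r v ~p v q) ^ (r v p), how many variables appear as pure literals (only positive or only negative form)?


Check each variable for pure literal status:
p: mixed (not pure)
q: pure positive
r: mixed (not pure)
Pure literal count = 1

1


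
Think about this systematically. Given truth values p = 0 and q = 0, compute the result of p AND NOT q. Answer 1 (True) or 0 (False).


p = 0, q = 0
Operation: p AND NOT q
Evaluate: 0 AND NOT 0 = 0

0


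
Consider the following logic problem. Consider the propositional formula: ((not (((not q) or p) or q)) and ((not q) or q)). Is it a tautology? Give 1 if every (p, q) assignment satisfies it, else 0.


Check all 4 assignments:
p=0, q=0: 0
p=0, q=1: 0
p=1, q=0: 0
p=1, q=1: 0
Satisfying count = 0/4.
Tautology iff count = 4: no.

0


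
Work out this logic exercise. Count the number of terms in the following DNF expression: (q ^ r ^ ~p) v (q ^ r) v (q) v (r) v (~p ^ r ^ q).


A DNF formula is a disjunction of terms (conjunctions).
Terms are separated by v.
Counting the disjuncts: 5 terms.

5


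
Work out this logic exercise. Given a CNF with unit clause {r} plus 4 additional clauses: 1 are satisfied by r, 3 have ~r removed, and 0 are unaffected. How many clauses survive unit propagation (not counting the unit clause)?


Satisfied (removed): 1
Shortened (remain): 3
Unchanged (remain): 0
Remaining = 3 + 0 = 3

3


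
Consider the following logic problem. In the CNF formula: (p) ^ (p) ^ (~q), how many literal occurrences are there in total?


Counting literals in each clause:
Clause 1: 1 literal(s)
Clause 2: 1 literal(s)
Clause 3: 1 literal(s)
Total = 3

3


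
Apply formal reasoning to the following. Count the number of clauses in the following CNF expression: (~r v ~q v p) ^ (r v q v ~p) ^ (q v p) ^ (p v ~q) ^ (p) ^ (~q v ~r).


A CNF formula is a conjunction of clauses.
Clauses are separated by ^.
Counting the conjuncts: 6 clauses.

6


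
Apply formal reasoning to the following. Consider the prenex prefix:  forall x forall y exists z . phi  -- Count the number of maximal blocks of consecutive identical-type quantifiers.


Quantifier-type sequence: A A E  (A=forall, E=exists)
Group into maximal same-type runs:
  Ax2 | Ex1
Number of blocks = 2

2


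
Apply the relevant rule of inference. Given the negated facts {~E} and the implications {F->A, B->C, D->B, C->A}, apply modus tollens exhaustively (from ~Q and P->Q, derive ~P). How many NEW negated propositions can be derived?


Initial negated facts: {~E}
Apply modus tollens to closure:
  (no implication fires)
Final negated: {~E}
New negations: {(none)}
Count = 0

0


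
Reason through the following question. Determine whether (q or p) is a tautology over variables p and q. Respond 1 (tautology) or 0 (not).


Check all 4 assignments:
p=0, q=0: 0
p=0, q=1: 1
p=1, q=0: 1
p=1, q=1: 1
Satisfying count = 3/4.
Tautology iff count = 4: no.

0


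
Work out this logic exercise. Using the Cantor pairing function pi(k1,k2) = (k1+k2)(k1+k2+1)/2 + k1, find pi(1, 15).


k1 + k2 = 16
(k1+k2)(k1+k2+1)/2 = 16 * 17 / 2 = 136
pi = 136 + 1 = 137

137


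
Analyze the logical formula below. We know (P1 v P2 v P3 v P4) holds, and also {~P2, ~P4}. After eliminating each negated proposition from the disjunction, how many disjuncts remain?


Original disjuncts (4): P1, P2, P3, P4
Negated (eliminate): ~P2, ~P4
Remaining disjuncts: P1, P3
Count = 4 - 2 = 2

2


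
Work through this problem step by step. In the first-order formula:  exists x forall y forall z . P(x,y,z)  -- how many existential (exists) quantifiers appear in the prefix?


Quantifier prefix: exists x forall y forall z
Mark each quantifier type:
  E U U
Universal count = 2, Existential count = 1
Asked for existential (exists) quantifiers: 1

1
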